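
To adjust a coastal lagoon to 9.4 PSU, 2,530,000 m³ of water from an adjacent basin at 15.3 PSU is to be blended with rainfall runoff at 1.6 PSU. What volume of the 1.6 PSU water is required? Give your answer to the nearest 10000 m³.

1910000 m³

Salt balance: 2,530,000×15.3 + V×1.6 = (2,530,000+V)×9.4
38,709,000 + 1.6V = 23,782,000 + 9.4V
14,927,000 = 7.8V
V = 1,913,717.95 m³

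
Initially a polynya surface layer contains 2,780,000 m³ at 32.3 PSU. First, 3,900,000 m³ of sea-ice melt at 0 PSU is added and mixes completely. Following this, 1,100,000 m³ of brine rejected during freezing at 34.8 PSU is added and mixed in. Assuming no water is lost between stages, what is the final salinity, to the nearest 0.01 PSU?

16.46 PSU

Salt balance:
Initial salt = 2,780,000×32.3 = 89,794,000
After stage 1: salt = 89,794,000 + 3,900,000×0 = 89,794,000; volume = 6,680,000 m³; S = 13.442 PSU
After stage 2: salt = 89,794,000 + 1,100,000×34.8 = 128,074,000; volume = 7,780,000 m³
S = 128,074,000 / 7,780,000 = 16.462 PSU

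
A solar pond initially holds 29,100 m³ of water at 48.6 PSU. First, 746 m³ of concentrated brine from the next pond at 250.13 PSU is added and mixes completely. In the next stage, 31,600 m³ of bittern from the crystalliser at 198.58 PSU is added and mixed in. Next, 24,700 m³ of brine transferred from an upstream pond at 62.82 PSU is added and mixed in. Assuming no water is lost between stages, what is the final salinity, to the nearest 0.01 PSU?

Weighted by volume,
Initial salt = 29,100×48.6 = 1,414,260
After stage 1: salt = 1,414,260 + 746×250.13 = 1,600,856.98; volume = 29,846 m³; S = 53.637 PSU
After stage 2: salt = 1,600,856.98 + 31,600×198.58 = 7,875,984.98; volume = 61,446 m³; S = 128.177 PSU
After stage 3: salt = 7,875,984.98 + 24,700×62.82 = 9,427,638.98; volume = 86,146 m³
S = 9,427,638.98 / 86,146 = 109.4379 PSU

109.44 PSU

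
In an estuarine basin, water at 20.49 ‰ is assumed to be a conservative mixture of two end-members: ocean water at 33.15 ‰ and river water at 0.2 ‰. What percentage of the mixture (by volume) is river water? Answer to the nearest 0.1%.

38.4%

Let f be the freshwater fraction. Salt balance per unit volume:
f×0.2 + (1−f)×33.15 = 20.49
f = (33.15 − 20.49) / (33.15 − 0.2) = 12.66/32.95 = 0.3842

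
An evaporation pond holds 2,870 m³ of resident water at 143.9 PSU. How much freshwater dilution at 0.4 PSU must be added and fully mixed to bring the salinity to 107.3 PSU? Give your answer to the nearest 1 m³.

983 m³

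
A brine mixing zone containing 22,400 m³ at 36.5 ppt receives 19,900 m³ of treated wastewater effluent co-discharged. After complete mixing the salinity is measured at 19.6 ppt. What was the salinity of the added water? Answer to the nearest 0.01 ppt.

0.58 ppt

Salt balance: 22,400×36.5 + 19,900×S = 42,300×19.6
817,600 + 19,900·S = 829,080
S = (829,080 − 817,600) / 19,900 = 0.5769 ppt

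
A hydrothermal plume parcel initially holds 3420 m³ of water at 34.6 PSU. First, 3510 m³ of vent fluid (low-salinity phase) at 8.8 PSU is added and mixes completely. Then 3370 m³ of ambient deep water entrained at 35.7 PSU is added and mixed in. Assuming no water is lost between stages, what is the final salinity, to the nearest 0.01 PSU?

By conservation of dissolved salt,
Initial salt = 3,420×34.6 = 118,332
After stage 1: salt = 118,332 + 3,510×8.8 = 149,220; volume = 6,930 m³; S = 21.532 PSU
After stage 2: salt = 149,220 + 3,370×35.7 = 269,529; volume = 10,300 m³
S = 269,529 / 10,300 = 26.1679 PSU

26.17 PSU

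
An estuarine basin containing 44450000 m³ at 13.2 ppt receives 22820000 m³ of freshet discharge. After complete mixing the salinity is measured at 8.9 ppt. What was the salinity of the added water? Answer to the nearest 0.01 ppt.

Salt balance: 44,450,000×13.2 + 22,820,000×S = 67,270,000×8.9
586,740,000 + 22,820,000·S = 598,703,000
S = (598,703,000 − 586,740,000) / 22,820,000 = 0.5242 ppt

0.52 ppt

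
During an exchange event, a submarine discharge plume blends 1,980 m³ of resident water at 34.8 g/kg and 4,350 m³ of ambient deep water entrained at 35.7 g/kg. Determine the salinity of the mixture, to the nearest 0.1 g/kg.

35.4 g/kg

Salt balance:
salt = 1,980×34.8 + 4,350×35.7 = 68,904 + 155,295 = 224,199
volume = 1,980 + 4,350 = 6,330 m³
S = 224,199 / 6,330 = 35.418 g/kg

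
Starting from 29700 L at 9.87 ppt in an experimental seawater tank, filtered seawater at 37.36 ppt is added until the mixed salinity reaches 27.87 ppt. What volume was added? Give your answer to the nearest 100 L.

56300 L

Salt balance: 29,700×9.87 + V×37.36 = (29,700+V)×27.87
293,139 + 37.36V = 827,739 + 27.87V
534,600 = 9.49V
V = 56,332.98 L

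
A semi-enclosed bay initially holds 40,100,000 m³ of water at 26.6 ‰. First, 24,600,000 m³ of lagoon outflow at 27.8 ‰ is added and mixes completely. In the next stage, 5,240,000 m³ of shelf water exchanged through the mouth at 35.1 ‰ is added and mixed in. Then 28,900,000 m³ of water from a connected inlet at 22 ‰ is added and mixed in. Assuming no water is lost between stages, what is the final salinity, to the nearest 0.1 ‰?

26.0 ‰

By conservation of dissolved salt,
Initial salt = 40,100,000×26.6 = 1,066,660,000
After stage 1: salt = 1,066,660,000 + 24,600,000×27.8 = 1,750,540,000; volume = 64,700,000 m³; S = 27.056 ‰
After stage 2: salt = 1,750,540,000 + 5,240,000×35.1 = 1,934,464,000; volume = 69,940,000 m³; S = 27.659 ‰
After stage 3: salt = 1,934,464,000 + 28,900,000×22 = 2,570,264,000; volume = 98,840,000 m³
S = 2,570,264,000 / 98,840,000 = 26.0043 ‰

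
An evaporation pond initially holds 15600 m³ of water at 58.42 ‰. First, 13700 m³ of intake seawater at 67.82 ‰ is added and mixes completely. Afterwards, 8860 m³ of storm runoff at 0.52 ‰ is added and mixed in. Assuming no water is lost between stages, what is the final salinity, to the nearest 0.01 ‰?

48.35 ‰

Total salt / total volume:
Initial salt = 15,600×58.42 = 911,352
After stage 1: salt = 911,352 + 13,700×67.82 = 1,840,486; volume = 29,300 m³; S = 62.815 ‰
After stage 2: salt = 1,840,486 + 8,860×0.52 = 1,845,093.2; volume = 38,160 m³
S = 1,845,093.2 / 38,160 = 48.3515 ‰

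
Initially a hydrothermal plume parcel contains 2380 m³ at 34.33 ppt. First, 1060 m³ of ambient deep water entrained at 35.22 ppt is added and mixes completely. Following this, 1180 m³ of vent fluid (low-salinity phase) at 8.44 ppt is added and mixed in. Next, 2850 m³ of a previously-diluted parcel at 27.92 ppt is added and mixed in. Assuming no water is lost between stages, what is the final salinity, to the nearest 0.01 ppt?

27.92 ppt

Weighted by volume,
Initial salt = 2,380×34.33 = 81,705.4
After stage 1: salt = 81,705.4 + 1,060×35.22 = 119,038.6; volume = 3,440 m³; S = 34.604 ppt
After stage 2: salt = 119,038.6 + 1,180×8.44 = 128,997.8; volume = 4,620 m³; S = 27.922 ppt
After stage 3: salt = 128,997.8 + 2,850×27.92 = 208,569.8; volume = 7,470 m³
S = 208,569.8 / 7,470 = 27.921 ppt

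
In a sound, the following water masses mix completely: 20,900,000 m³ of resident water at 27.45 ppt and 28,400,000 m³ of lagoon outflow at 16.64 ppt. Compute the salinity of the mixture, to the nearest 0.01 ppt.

21.22 ppt

Conserving salt mass:
salt = 20,900,000×27.45 + 28,400,000×16.64 = 573,705,000 + 472,576,000 = 1,046,281,000
volume = 20,900,000 + 28,400,000 = 49,300,000 m³
S = 1,046,281,000 / 49,300,000 = 21.2227 ppt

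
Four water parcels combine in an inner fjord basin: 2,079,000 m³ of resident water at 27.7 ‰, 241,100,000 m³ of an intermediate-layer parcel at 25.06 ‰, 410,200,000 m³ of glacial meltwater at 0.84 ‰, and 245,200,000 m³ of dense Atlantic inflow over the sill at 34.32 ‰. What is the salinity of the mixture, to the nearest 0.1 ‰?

Mass of salt is conserved:
salt = 2,079,000×27.7 + 241,100,000×25.06 + 410,200,000×0.84 + 245,200,000×34.32 = 57,588,300 + 6,041,966,000 + 344,568,000 + 8,415,264,000 = 14,859,386,300
volume = 2,079,000 + 241,100,000 + 410,200,000 + 245,200,000 = 898,579,000 m³
S = 14,859,386,300 / 898,579,000 = 16.537 ‰

16.5 ‰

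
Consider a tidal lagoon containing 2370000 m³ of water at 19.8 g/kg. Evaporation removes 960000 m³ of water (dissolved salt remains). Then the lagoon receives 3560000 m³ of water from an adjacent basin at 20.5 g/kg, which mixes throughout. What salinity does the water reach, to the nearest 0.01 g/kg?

After evaporation: salt = 2,370,000×19.8 = 46,926,000; volume = 2,370,000 − 960,000 = 1,410,000 m³
After mixing: salt = 46,926,000 + 3,560,000×20.5 = 119,906,000; volume = 1,410,000 + 3,560,000 = 4,970,000 m³
S = 119,906,000 / 4,970,000 = 24.126 g/kg

24.13 g/kg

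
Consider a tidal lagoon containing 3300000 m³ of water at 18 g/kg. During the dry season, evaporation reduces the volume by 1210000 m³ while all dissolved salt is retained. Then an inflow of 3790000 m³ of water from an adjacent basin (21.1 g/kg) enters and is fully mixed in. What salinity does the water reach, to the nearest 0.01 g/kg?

23.70 g/kg

After evaporation: salt = 3,300,000×18 = 59,400,000; volume = 3,300,000 − 1,210,000 = 2,090,000 m³
After mixing: salt = 59,400,000 + 3,790,000×21.1 = 139,369,000; volume = 2,090,000 + 3,790,000 = 5,880,000 m³
S = 139,369,000 / 5,880,000 = 23.7022 g/kg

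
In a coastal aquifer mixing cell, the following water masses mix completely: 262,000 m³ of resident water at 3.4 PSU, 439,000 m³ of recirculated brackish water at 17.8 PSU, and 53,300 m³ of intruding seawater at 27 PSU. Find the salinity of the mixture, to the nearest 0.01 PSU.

Weighted by volume,
salt = 262,000×3.4 + 439,000×17.8 + 53,300×27 = 890,800 + 7,814,200 + 1,439,100 = 10,144,100
volume = 262,000 + 439,000 + 53,300 = 754,300 m³
S = 10,144,100 / 754,300 = 13.4484 PSU

13.45 PSU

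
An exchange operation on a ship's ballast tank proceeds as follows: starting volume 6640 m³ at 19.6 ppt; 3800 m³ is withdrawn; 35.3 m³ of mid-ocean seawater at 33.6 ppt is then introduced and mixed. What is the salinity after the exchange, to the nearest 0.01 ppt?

Remaining after removal: 2,840 m³ at 19.6 ppt (salt = 55,664)
After addition: salt = 55,664 + 35.3×33.6 = 56,850.08; volume = 2,875.3 m³
S = 56,850.08 / 2,875.3 = 19.7719 ppt

19.77 ppt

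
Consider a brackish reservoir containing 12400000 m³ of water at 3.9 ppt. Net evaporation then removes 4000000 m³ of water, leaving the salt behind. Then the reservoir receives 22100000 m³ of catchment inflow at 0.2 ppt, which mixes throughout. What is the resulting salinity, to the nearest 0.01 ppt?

After evaporation: salt = 12,400,000×3.9 = 48,360,000; volume = 12,400,000 − 4,000,000 = 8,400,000 m³
After mixing: salt = 48,360,000 + 22,100,000×0.2 = 52,780,000; volume = 8,400,000 + 22,100,000 = 30,500,000 m³
S = 52,780,000 / 30,500,000 = 1.7305 ppt

1.73 ppt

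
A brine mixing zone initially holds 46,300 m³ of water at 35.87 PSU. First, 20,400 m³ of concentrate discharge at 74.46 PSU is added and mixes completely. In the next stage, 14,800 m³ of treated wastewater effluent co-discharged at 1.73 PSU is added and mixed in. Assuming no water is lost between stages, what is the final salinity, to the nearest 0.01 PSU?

39.33 PSU

Mass of salt is conserved:
Initial salt = 46,300×35.87 = 1,660,781
After stage 1: salt = 1,660,781 + 20,400×74.46 = 3,179,765; volume = 66,700 m³; S = 47.673 PSU
After stage 2: salt = 3,179,765 + 14,800×1.73 = 3,205,369; volume = 81,500 m³
S = 3,205,369 / 81,500 = 39.3297 PSU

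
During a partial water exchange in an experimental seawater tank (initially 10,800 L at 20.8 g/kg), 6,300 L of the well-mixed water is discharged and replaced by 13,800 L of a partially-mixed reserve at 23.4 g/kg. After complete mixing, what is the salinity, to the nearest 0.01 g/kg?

22.76 g/kg

Remaining after removal: 4,500 L at 20.8 g/kg (salt = 93,600)
After addition: salt = 93,600 + 13,800×23.4 = 416,520; volume = 18,300 L
S = 416,520 / 18,300 = 22.7607 g/kg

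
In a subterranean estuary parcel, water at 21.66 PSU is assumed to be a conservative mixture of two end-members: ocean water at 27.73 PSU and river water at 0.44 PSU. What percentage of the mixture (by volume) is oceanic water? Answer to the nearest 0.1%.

77.8%

Let g be the oceanic fraction. Salt balance per unit volume:
g×27.73 + (1−g)×0.44 = 21.66
g = (21.66 − 0.44) / (27.73 − 0.44) = 21.22/27.29 = 0.7776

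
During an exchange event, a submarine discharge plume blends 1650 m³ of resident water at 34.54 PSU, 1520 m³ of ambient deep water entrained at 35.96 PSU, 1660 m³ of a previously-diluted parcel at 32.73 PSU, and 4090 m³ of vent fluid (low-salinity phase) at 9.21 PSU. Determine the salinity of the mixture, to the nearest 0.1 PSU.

Mass of salt is conserved:
salt = 1,650×34.54 + 1,520×35.96 + 1,660×32.73 + 4,090×9.21 = 56,991 + 54,659.2 + 54,331.8 + 37,668.9 = 203,650.9
volume = 1,650 + 1,520 + 1,660 + 4,090 = 8,920 m³
S = 203,650.9 / 8,920 = 22.831 PSU

22.8 PSU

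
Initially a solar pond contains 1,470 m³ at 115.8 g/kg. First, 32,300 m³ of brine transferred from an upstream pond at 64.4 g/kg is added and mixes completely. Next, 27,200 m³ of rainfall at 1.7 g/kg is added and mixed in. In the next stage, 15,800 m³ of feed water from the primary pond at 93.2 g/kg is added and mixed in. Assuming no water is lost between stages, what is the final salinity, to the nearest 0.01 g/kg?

Total salt / total volume:
Initial salt = 1,470×115.8 = 170,226
After stage 1: salt = 170,226 + 32,300×64.4 = 2,250,346; volume = 33,770 m³; S = 66.637 g/kg
After stage 2: salt = 2,250,346 + 27,200×1.7 = 2,296,586; volume = 60,970 m³; S = 37.667 g/kg
After stage 3: salt = 2,296,586 + 15,800×93.2 = 3,769,146; volume = 76,770 m³
S = 3,769,146 / 76,770 = 49.0966 g/kg

49.10 g/kg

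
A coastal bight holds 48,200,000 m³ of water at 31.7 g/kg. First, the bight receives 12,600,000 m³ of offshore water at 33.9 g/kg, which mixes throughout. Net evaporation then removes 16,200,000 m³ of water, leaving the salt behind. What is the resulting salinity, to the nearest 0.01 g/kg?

43.84 g/kg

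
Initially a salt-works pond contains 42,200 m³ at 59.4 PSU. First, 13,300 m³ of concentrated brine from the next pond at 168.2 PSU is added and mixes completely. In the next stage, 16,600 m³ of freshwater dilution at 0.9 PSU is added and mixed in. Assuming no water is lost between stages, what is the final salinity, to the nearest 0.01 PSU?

66.00 PSU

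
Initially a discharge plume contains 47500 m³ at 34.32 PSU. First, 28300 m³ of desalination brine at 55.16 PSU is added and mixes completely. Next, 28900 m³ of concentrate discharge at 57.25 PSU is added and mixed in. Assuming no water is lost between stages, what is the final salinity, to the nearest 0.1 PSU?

Total salt / total volume:
Initial salt = 47,500×34.32 = 1,630,200
After stage 1: salt = 1,630,200 + 28,300×55.16 = 3,191,228; volume = 75,800 m³; S = 42.101 PSU
After stage 2: salt = 3,191,228 + 28,900×57.25 = 4,845,753; volume = 104,700 m³
S = 4,845,753 / 104,700 = 46.2823 PSU

46.3 PSU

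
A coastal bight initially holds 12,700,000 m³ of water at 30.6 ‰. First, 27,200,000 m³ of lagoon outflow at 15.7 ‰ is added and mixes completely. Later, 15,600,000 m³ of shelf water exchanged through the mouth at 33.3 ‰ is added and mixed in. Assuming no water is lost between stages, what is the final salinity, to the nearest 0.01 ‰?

Salt balance:
Initial salt = 12,700,000×30.6 = 388,620,000
After stage 1: salt = 388,620,000 + 27,200,000×15.7 = 815,660,000; volume = 39,900,000 m³; S = 20.443 ‰
After stage 2: salt = 815,660,000 + 15,600,000×33.3 = 1,335,140,000; volume = 55,500,000 m³
S = 1,335,140,000 / 55,500,000 = 24.0566 ‰

24.06 ‰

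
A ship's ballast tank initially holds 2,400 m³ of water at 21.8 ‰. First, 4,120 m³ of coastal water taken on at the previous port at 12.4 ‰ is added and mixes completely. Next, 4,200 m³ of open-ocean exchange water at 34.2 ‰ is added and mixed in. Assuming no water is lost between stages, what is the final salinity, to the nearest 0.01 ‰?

23.05 ‰

Conserving salt mass:
Initial salt = 2,400×21.8 = 52,320
After stage 1: salt = 52,320 + 4,120×12.4 = 103,408; volume = 6,520 m³; S = 15.86 ‰
After stage 2: salt = 103,408 + 4,200×34.2 = 247,048; volume = 10,720 m³
S = 247,048 / 10,720 = 23.0455 ‰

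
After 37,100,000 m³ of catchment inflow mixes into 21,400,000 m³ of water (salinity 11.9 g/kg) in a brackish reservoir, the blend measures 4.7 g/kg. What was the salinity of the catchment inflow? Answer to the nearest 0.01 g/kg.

0.55 g/kg

Salt balance: 21,400,000×11.9 + 37,100,000×S = 58,500,000×4.7
254,660,000 + 37,100,000·S = 274,950,000
S = (274,950,000 − 254,660,000) / 37,100,000 = 0.5469 g/kg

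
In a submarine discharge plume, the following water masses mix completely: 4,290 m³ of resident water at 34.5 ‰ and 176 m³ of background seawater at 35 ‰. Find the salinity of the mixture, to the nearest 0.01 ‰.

34.52 ‰

Weighted by volume,
salt = 4,290×34.5 + 176×35 = 148,005 + 6,160 = 154,165
volume = 4,290 + 176 = 4,466 m³
S = 154,165 / 4,466 = 34.5197 ‰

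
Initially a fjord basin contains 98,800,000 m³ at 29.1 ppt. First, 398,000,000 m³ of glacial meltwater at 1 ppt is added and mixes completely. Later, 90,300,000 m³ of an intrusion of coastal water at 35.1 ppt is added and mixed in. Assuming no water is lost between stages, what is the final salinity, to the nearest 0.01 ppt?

10.97 ppt

Weighted by volume,
Initial salt = 98,800,000×29.1 = 2,875,080,000
After stage 1: salt = 2,875,080,000 + 398,000,000×1 = 3,273,080,000; volume = 496,800,000 m³; S = 6.588 ppt
After stage 2: salt = 3,273,080,000 + 90,300,000×35.1 = 6,442,610,000; volume = 587,100,000 m³
S = 6,442,610,000 / 587,100,000 = 10.9736 ppt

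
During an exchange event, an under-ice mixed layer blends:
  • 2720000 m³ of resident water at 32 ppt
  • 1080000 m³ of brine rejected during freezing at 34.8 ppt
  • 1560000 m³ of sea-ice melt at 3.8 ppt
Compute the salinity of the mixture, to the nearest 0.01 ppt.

24.36 ppt

Conserving salt mass:
salt = 2,720,000×32 + 1,080,000×34.8 + 1,560,000×3.8 = 87,040,000 + 37,584,000 + 5,928,000 = 130,552,000
volume = 2,720,000 + 1,080,000 + 1,560,000 = 5,360,000 m³
S = 130,552,000 / 5,360,000 = 24.3567 ppt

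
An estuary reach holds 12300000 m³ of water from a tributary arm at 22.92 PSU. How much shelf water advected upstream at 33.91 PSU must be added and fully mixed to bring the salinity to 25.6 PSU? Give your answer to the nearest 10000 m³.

Salt balance: 12,300,000×22.92 + V×33.91 = (12,300,000+V)×25.6
281,916,000 + 33.91V = 314,880,000 + 25.6V
32,964,000 = 8.31V
V = 3,966,787 m³

3970000 m³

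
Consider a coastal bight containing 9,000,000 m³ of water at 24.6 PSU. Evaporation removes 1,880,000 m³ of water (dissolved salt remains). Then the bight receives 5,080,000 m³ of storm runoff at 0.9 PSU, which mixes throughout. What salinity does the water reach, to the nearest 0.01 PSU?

18.52 PSU

After evaporation: salt = 9,000,000×24.6 = 221,400,000; volume = 9,000,000 − 1,880,000 = 7,120,000 m³
After mixing: salt = 221,400,000 + 5,080,000×0.9 = 225,972,000; volume = 7,120,000 + 5,080,000 = 12,200,000 m³
S = 225,972,000 / 12,200,000 = 18.5223 PSU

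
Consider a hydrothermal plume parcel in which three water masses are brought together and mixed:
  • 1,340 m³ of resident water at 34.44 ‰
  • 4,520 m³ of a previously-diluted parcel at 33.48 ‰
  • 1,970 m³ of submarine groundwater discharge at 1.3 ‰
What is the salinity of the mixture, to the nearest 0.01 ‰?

25.55 ‰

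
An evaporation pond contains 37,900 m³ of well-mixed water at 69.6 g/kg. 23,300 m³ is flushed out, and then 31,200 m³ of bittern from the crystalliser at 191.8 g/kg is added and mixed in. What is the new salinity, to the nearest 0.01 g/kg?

152.85 g/kg

Remaining after removal: 14,600 m³ at 69.6 g/kg (salt = 1,016,160)
After addition: salt = 1,016,160 + 31,200×191.8 = 7,000,320; volume = 45,800 m³
S = 7,000,320 / 45,800 = 152.8454 g/kg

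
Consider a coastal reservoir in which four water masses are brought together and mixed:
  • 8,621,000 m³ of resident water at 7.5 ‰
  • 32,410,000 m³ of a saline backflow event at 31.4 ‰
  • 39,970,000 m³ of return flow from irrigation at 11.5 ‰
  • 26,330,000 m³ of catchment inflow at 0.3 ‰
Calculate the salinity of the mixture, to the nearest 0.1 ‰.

14.4 ‰

By conservation of dissolved salt,
salt = 8,621,000×7.5 + 32,410,000×31.4 + 39,970,000×11.5 + 26,330,000×0.3 = 64,657,500 + 1,017,674,000 + 459,655,000 + 7,899,000 = 1,549,885,500
volume = 8,621,000 + 32,410,000 + 39,970,000 + 26,330,000 = 107,331,000 m³
S = 1,549,885,500 / 107,331,000 = 14.44 ‰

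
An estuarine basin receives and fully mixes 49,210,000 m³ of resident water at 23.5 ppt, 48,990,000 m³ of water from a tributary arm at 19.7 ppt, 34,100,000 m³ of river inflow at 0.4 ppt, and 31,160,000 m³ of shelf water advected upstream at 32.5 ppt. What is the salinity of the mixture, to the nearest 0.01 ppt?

Salt balance:
salt = 49,210,000×23.5 + 48,990,000×19.7 + 34,100,000×0.4 + 31,160,000×32.5 = 1,156,435,000 + 965,103,000 + 13,640,000 + 1,012,700,000 = 3,147,878,000
volume = 49,210,000 + 48,990,000 + 34,100,000 + 31,160,000 = 163,460,000 m³
S = 3,147,878,000 / 163,460,000 = 19.2578 ppt

19.26 ppt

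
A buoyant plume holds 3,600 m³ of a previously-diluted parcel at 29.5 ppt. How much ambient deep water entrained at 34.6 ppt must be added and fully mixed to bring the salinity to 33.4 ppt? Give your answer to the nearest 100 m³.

Salt balance: 3,600×29.5 + V×34.6 = (3,600+V)×33.4
106,200 + 34.6V = 120,240 + 33.4V
14,040 = 1.2V
V = 11,700 m³

11700 m³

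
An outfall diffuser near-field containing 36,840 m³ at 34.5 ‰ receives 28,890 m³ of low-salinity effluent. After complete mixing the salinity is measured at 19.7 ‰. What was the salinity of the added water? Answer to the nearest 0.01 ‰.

Salt balance: 36,840×34.5 + 28,890×S = 65,730×19.7
1,270,980 + 28,890·S = 1,294,881
S = (1,294,881 − 1,270,980) / 28,890 = 0.8273 ‰

0.83 ‰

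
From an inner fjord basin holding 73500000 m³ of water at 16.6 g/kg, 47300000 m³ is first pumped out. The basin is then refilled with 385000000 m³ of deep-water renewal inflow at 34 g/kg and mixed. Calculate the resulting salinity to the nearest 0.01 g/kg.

Remaining after removal: 26,200,000 m³ at 16.6 g/kg (salt = 434,920,000)
After addition: salt = 434,920,000 + 385,000,000×34 = 13,524,920,000; volume = 411,200,000 m³
S = 13,524,920,000 / 411,200,000 = 32.8913 g/kg

32.89 g/kg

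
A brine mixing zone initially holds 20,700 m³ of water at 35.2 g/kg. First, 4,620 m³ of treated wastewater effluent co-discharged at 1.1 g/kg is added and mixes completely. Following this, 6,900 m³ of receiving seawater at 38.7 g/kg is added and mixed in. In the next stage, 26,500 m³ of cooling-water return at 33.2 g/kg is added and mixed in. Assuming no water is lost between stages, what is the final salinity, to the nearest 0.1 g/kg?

32.0 g/kg

Weighted by volume,
Initial salt = 20,700×35.2 = 728,640
After stage 1: salt = 728,640 + 4,620×1.1 = 733,722; volume = 25,320 m³; S = 28.978 g/kg
After stage 2: salt = 733,722 + 6,900×38.7 = 1,000,752; volume = 32,220 m³; S = 31.06 g/kg
After stage 3: salt = 1,000,752 + 26,500×33.2 = 1,880,552; volume = 58,720 m³
S = 1,880,552 / 58,720 = 32.0257 g/kg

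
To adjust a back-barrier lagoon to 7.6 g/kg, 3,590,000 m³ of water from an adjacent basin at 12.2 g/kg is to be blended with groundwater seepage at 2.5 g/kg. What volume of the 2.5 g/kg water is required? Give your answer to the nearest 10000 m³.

3240000 m³

Salt balance: 3,590,000×12.2 + V×2.5 = (3,590,000+V)×7.6
43,798,000 + 2.5V = 27,284,000 + 7.6V
16,514,000 = 5.1V
V = 3,238,039.22 m³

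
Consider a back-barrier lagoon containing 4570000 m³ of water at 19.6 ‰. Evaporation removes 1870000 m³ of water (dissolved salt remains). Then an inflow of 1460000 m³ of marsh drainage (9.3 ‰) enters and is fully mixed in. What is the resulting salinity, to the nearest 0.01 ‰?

24.80 ‰

After evaporation: salt = 4,570,000×19.6 = 89,572,000; volume = 4,570,000 − 1,870,000 = 2,700,000 m³
After mixing: salt = 89,572,000 + 1,460,000×9.3 = 103,150,000; volume = 2,700,000 + 1,460,000 = 4,160,000 m³
S = 103,150,000 / 4,160,000 = 24.7957 ‰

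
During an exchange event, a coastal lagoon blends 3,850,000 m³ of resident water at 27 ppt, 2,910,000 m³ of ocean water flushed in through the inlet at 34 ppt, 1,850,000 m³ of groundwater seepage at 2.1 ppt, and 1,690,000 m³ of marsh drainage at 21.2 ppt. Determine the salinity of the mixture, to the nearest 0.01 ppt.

Salt balance:
salt = 3,850,000×27 + 2,910,000×34 + 1,850,000×2.1 + 1,690,000×21.2 = 103,950,000 + 98,940,000 + 3,885,000 + 35,828,000 = 242,603,000
volume = 3,850,000 + 2,910,000 + 1,850,000 + 1,690,000 = 10,300,000 m³
S = 242,603,000 / 10,300,000 = 23.5537 ppt

23.55 ppt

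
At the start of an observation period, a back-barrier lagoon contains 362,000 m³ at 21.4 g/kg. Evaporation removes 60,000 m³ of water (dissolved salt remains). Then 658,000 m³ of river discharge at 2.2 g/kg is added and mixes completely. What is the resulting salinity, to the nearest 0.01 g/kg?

9.58 g/kg

After evaporation: salt = 362,000×21.4 = 7,746,800; volume = 362,000 − 60,000 = 302,000 m³
After mixing: salt = 7,746,800 + 658,000×2.2 = 9,194,400; volume = 302,000 + 658,000 = 960,000 m³
S = 9,194,400 / 960,000 = 9.5775 g/kg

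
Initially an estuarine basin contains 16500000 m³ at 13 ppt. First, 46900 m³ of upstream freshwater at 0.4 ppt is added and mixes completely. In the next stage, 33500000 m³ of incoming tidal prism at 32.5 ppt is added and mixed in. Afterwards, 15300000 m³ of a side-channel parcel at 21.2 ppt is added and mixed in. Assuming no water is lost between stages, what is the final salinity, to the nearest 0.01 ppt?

By conservation of dissolved salt,
Initial salt = 16,500,000×13 = 214,500,000
After stage 1: salt = 214,500,000 + 46,900×0.4 = 214,518,760; volume = 16,546,900 m³; S = 12.964 ppt
After stage 2: salt = 214,518,760 + 33,500,000×32.5 = 1,303,268,760; volume = 50,046,900 m³; S = 26.041 ppt
After stage 3: salt = 1,303,268,760 + 15,300,000×21.2 = 1,627,628,760; volume = 65,346,900 m³
S = 1,627,628,760 / 65,346,900 = 24.9075 ppt

24.91 ppt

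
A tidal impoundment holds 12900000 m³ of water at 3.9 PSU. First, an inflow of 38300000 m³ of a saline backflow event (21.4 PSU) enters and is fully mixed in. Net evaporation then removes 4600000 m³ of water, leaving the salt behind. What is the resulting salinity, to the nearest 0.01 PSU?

18.67 PSU

After mixing: salt = 12,900,000×3.9 + 38,300,000×21.4 = 869,930,000; volume = 51,200,000 m³
After evaporation: salt unchanged = 869,930,000; volume = 51,200,000 − 4,600,000 = 46,600,000 m³
S = 869,930,000 / 46,600,000 = 18.668 PSU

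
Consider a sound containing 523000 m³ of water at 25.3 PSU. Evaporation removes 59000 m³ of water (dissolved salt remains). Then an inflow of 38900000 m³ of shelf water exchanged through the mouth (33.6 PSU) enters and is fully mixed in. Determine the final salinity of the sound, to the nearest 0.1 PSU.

33.5 PSU

After evaporation: salt = 523,000×25.3 = 13,231,900; volume = 523,000 − 59,000 = 464,000 m³
After mixing: salt = 13,231,900 + 38,900,000×33.6 = 1,320,271,900; volume = 464,000 + 38,900,000 = 39,364,000 m³
S = 1,320,271,900 / 39,364,000 = 33.5401 PSU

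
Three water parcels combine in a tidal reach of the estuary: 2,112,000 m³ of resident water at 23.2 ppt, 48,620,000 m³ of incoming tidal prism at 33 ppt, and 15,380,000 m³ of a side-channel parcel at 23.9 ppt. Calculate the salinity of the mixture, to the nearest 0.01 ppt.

30.57 ppt

Salt balance:
salt = 2,112,000×23.2 + 48,620,000×33 + 15,380,000×23.9 = 48,998,400 + 1,604,460,000 + 367,582,000 = 2,021,040,400
volume = 2,112,000 + 48,620,000 + 15,380,000 = 66,112,000 m³
S = 2,021,040,400 / 66,112,000 = 30.5699 ppt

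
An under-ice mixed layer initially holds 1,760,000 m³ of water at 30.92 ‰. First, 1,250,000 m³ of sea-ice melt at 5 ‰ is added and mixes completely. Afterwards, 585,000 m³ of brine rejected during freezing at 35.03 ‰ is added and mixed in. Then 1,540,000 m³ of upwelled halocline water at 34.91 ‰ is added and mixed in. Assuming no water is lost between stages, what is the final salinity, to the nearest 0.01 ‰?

Total salt / total volume:
Initial salt = 1,760,000×30.92 = 54,419,200
After stage 1: salt = 54,419,200 + 1,250,000×5 = 60,669,200; volume = 3,010,000 m³; S = 20.156 ‰
After stage 2: salt = 60,669,200 + 585,000×35.03 = 81,161,750; volume = 3,595,000 m³; S = 22.576 ‰
After stage 3: salt = 81,161,750 + 1,540,000×34.91 = 134,923,150; volume = 5,135,000 m³
S = 134,923,150 / 5,135,000 = 26.2752 ‰

26.28 ‰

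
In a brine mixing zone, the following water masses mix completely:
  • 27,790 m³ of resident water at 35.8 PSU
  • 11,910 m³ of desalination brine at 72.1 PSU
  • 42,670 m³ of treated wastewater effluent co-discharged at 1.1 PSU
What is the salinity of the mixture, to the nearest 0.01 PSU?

By conservation of dissolved salt,
salt = 27,790×35.8 + 11,910×72.1 + 42,670×1.1 = 994,882 + 858,711 + 46,937 = 1,900,530
volume = 27,790 + 11,910 + 42,670 = 82,370 m³
S = 1,900,530 / 82,370 = 23.0731 PSU

23.07 PSU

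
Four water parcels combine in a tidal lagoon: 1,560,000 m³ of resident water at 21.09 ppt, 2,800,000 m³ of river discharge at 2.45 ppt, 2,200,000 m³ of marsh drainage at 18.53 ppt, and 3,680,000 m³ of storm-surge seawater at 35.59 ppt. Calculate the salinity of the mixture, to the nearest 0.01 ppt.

By conservation of dissolved salt,
salt = 1,560,000×21.09 + 2,800,000×2.45 + 2,200,000×18.53 + 3,680,000×35.59 = 32,900,400 + 6,860,000 + 40,766,000 + 130,971,200 = 211,497,600
volume = 1,560,000 + 2,800,000 + 2,200,000 + 3,680,000 = 10,240,000 m³
S = 211,497,600 / 10,240,000 = 20.6541 ppt

20.65 ppt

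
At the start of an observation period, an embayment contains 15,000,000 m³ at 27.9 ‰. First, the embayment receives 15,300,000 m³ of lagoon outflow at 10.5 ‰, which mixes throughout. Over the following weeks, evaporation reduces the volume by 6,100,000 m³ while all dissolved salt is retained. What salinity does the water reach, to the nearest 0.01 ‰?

23.93 ‰

After mixing: salt = 15,000,000×27.9 + 15,300,000×10.5 = 579,150,000; volume = 30,300,000 m³
After evaporation: salt unchanged = 579,150,000; volume = 30,300,000 − 6,100,000 = 24,200,000 m³
S = 579,150,000 / 24,200,000 = 23.9318 ‰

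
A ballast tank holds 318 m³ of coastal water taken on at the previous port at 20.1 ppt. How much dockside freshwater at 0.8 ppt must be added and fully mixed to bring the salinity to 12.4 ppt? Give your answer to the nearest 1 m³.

211 m³

Salt balance: 318×20.1 + V×0.8 = (318+V)×12.4
6,391.8 + 0.8V = 3,943.2 + 12.4V
2,448.6 = 11.6V
V = 211.09 m³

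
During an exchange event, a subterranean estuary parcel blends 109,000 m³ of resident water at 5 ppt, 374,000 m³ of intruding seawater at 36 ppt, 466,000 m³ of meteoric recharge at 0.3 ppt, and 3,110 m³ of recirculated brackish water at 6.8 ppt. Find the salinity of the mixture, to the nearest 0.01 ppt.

By conservation of dissolved salt,
salt = 109,000×5 + 374,000×36 + 466,000×0.3 + 3,110×6.8 = 545,000 + 13,464,000 + 139,800 + 21,148 = 14,169,948
volume = 109,000 + 374,000 + 466,000 + 3,110 = 952,110 m³
S = 14,169,948 / 952,110 = 14.8827 ppt

14.88 ppt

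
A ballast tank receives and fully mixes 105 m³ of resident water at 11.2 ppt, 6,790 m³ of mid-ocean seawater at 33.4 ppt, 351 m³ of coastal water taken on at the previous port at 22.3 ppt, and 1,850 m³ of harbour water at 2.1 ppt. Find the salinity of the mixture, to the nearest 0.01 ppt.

Salt balance:
salt = 105×11.2 + 6,790×33.4 + 351×22.3 + 1,850×2.1 = 1,176 + 226,786 + 7,827.3 + 3,885 = 239,674.3
volume = 105 + 6,790 + 351 + 1,850 = 9,096 m³
S = 239,674.3 / 9,096 = 26.3494 ppt

26.35 ppt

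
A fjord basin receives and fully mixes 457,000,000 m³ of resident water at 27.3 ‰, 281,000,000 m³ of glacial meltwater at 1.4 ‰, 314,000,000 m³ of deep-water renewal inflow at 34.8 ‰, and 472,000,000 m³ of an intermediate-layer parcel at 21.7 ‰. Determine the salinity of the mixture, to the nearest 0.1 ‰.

Total salt / total volume:
salt = 457,000,000×27.3 + 281,000,000×1.4 + 314,000,000×34.8 + 472,000,000×21.7 = 12,476,100,000 + 393,400,000 + 10,927,200,000 + 10,242,400,000 = 34,039,100,000
volume = 457,000,000 + 281,000,000 + 314,000,000 + 472,000,000 = 1,524,000,000 m³
S = 34,039,100,000 / 1,524,000,000 = 22.335 ‰

22.3 ‰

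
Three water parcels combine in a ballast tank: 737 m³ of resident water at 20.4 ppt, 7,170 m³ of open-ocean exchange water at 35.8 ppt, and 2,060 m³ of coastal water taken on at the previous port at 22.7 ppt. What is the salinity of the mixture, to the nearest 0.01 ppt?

31.95 ppt

Mass of salt is conserved:
salt = 737×20.4 + 7,170×35.8 + 2,060×22.7 = 15,034.8 + 256,686 + 46,762 = 318,482.8
volume = 737 + 7,170 + 2,060 = 9,967 m³
S = 318,482.8 / 9,967 = 31.9537 ppt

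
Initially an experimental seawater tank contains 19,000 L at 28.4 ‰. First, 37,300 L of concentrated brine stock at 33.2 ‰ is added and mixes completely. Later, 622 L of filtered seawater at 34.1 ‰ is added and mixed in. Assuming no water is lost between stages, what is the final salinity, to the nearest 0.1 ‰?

31.6 ‰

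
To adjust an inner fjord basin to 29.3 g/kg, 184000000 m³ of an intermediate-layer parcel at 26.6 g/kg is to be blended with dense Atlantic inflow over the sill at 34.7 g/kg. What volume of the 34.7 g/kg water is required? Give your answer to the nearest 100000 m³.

Salt balance: 184,000,000×26.6 + V×34.7 = (184,000,000+V)×29.3
4,894,400,000 + 34.7V = 5,391,200,000 + 29.3V
496,800,000 = 5.4V
V = 92,000,000 m³

92000000 m³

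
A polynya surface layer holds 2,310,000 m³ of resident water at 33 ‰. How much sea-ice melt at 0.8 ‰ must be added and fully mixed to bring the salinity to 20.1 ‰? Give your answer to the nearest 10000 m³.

1540000 m³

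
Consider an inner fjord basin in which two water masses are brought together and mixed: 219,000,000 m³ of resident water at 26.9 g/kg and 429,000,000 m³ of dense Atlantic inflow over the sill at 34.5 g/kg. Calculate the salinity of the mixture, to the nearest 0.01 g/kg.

31.93 g/kg

Mass of salt is conserved:
salt = 219,000,000×26.9 + 429,000,000×34.5 = 5,891,100,000 + 14,800,500,000 = 20,691,600,000
volume = 219,000,000 + 429,000,000 = 648,000,000 m³
S = 20,691,600,000 / 648,000,000 = 31.9315 g/kg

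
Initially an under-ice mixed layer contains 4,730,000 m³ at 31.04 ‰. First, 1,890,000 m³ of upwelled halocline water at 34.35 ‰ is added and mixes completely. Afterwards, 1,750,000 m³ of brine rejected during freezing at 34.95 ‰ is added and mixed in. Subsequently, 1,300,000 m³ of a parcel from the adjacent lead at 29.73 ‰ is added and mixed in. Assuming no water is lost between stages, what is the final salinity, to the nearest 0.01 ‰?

32.22 ‰

Conserving salt mass:
Initial salt = 4,730,000×31.04 = 146,819,200
After stage 1: salt = 146,819,200 + 1,890,000×34.35 = 211,740,700; volume = 6,620,000 m³; S = 31.985 ‰
After stage 2: salt = 211,740,700 + 1,750,000×34.95 = 272,903,200; volume = 8,370,000 m³; S = 32.605 ‰
After stage 3: salt = 272,903,200 + 1,300,000×29.73 = 311,552,200; volume = 9,670,000 m³
S = 311,552,200 / 9,670,000 = 32.2184 ‰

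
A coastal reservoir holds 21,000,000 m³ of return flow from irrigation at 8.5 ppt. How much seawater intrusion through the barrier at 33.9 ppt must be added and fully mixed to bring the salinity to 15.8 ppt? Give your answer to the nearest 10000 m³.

8470000 m³

Salt balance: 21,000,000×8.5 + V×33.9 = (21,000,000+V)×15.8
178,500,000 + 33.9V = 331,800,000 + 15.8V
153,300,000 = 18.1V
V = 8,469,613.26 m³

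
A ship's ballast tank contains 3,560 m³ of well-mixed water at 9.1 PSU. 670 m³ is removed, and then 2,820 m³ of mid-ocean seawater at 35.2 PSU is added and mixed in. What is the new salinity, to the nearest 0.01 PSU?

21.99 PSU

Remaining after removal: 2,890 m³ at 9.1 PSU (salt = 26,299)
After addition: salt = 26,299 + 2,820×35.2 = 125,563; volume = 5,710 m³
S = 125,563 / 5,710 = 21.99 PSU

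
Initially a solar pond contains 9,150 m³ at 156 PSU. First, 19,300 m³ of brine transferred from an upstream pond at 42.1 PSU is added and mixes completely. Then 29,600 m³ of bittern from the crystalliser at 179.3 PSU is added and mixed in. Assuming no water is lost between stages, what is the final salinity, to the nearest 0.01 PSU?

Mass of salt is conserved:
Initial salt = 9,150×156 = 1,427,400
After stage 1: salt = 1,427,400 + 19,300×42.1 = 2,239,930; volume = 28,450 m³; S = 78.732 PSU
After stage 2: salt = 2,239,930 + 29,600×179.3 = 7,547,210; volume = 58,050 m³
S = 7,547,210 / 58,050 = 130.0122 PSU

130.01 PSU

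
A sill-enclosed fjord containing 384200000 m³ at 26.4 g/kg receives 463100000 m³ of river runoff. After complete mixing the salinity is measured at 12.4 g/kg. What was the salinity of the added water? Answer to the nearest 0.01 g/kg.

0.79 g/kg

Salt balance: 384,200,000×26.4 + 463,100,000×S = 847,300,000×12.4
10,142,880,000 + 463,100,000·S = 10,506,520,000
S = (10,506,520,000 − 10,142,880,000) / 463,100,000 = 0.7852 g/kg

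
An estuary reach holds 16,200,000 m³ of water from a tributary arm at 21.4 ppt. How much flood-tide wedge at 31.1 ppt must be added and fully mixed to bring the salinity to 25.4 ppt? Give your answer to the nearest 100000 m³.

11400000 m³

Salt balance: 16,200,000×21.4 + V×31.1 = (16,200,000+V)×25.4
346,680,000 + 31.1V = 411,480,000 + 25.4V
64,800,000 = 5.7V
V = 11,368,421.05 m³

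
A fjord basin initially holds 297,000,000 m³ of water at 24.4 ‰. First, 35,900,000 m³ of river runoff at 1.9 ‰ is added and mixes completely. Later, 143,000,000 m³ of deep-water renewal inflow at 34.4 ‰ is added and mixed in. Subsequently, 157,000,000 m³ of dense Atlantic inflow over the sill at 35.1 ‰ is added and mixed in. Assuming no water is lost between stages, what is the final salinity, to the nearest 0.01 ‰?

28.04 ‰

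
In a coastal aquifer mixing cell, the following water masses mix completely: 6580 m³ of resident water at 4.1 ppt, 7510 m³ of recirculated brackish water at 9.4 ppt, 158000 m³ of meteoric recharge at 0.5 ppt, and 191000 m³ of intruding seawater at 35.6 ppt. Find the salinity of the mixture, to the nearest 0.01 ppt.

Conserving salt mass:
salt = 6,580×4.1 + 7,510×9.4 + 158,000×0.5 + 191,000×35.6 = 26,978 + 70,594 + 79,000 + 6,799,600 = 6,976,172
volume = 6,580 + 7,510 + 158,000 + 191,000 = 363,090 m³
S = 6,976,172 / 363,090 = 19.2133 ppt

19.21 ppt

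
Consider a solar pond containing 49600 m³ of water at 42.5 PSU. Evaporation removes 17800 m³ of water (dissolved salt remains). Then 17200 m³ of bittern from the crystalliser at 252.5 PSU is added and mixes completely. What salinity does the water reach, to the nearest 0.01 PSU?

131.65 PSU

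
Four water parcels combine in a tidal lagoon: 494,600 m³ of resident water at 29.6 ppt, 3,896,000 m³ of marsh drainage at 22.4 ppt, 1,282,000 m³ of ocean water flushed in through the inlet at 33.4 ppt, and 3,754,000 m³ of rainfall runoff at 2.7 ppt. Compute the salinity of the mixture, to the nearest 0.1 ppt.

Total salt / total volume:
salt = 494,600×29.6 + 3,896,000×22.4 + 1,282,000×33.4 + 3,754,000×2.7 = 14,640,160 + 87,270,400 + 42,818,800 + 10,135,800 = 154,865,160
volume = 494,600 + 3,896,000 + 1,282,000 + 3,754,000 = 9,426,600 m³
S = 154,865,160 / 9,426,600 = 16.429 ppt

16.4 ppt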